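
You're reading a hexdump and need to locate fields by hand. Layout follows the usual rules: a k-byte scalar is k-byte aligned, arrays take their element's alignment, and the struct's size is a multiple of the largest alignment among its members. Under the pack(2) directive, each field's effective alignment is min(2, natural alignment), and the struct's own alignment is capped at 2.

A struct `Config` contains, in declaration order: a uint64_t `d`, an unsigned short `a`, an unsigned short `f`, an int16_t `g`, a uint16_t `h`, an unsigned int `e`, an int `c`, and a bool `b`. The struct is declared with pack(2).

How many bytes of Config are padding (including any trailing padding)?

1

d at 0 (size 8, align 2) → ends 8
a at 8 (size 2, align 2) → ends 10
f at 10 (size 2, align 2) → ends 12
g at 12 (size 2, align 2) → ends 14
h at 14 (size 2, align 2) → ends 16
e at 16 (size 4, align 2) → ends 20
c at 20 (size 4, align 2) → ends 24
b at 24 (size 1, align 1) → ends 25
tail pad 1 to reach multiple of 2
total 26 bytes, alignment 2
data bytes 25, size 26 → padding 1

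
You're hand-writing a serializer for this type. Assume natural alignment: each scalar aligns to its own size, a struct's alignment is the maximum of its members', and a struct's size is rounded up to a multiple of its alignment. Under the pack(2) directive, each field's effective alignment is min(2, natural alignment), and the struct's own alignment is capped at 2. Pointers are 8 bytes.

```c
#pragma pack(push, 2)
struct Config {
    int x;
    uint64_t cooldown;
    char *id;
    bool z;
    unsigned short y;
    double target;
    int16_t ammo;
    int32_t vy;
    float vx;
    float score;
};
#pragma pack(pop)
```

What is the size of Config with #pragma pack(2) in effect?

46

@0: x [4B, align 2] → 4
@4: cooldown [8B, align 2] → 12
@12: id [8B, align 2] → 20
@20: z [1B, align 1] → 21
+1 pad (align 2)
@22: y [2B, align 2] → 24
@24: target [8B, align 2] → 32
@32: ammo [2B, align 2] → 34
@34: vy [4B, align 2] → 38
@38: vx [4B, align 2] → 42
@42: score [4B, align 2] → 46
size 46, align 2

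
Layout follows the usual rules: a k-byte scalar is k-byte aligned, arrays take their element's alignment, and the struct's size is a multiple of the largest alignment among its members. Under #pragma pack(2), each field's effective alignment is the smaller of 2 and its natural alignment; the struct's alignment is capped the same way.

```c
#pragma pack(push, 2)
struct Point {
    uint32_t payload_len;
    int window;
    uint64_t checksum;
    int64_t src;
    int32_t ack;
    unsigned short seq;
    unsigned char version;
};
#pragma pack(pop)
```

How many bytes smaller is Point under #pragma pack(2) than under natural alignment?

0

natural layout:
  payload_len at 0 (size 4, align 4) → ends 4
  window at 4 (size 4, align 4) → ends 8
  checksum at 8 (size 8, align 8) → ends 16
  src at 16 (size 8, align 8) → ends 24
  ack at 24 (size 4, align 4) → ends 28
  seq at 28 (size 2, align 2) → ends 30
  version at 30 (size 1, align 1) → ends 31
  tail pad 1 to reach multiple of 8
  total 32 bytes, alignment 8
packed(2) layout:
  payload_len at 0 (size 4, align 2) → ends 4
  window at 4 (size 4, align 2) → ends 8
  checksum at 8 (size 8, align 2) → ends 16
  src at 16 (size 8, align 2) → ends 24
  ack at 24 (size 4, align 2) → ends 28
  seq at 28 (size 2, align 2) → ends 30
  version at 30 (size 1, align 1) → ends 31
  tail pad 1 to reach multiple of 2
  total 32 bytes, alignment 2
32 − 32 = 0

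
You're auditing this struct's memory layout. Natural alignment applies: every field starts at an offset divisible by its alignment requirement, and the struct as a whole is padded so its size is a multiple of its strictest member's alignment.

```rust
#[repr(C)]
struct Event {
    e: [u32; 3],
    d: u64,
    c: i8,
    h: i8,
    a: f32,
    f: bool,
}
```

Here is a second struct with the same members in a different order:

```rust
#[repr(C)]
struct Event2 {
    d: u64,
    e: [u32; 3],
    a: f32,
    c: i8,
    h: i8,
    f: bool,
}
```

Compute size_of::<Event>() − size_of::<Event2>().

0..12  e  (12B, 4-aligned)
12..16  -- padding (4B)
16..24  d  (8B, 8-aligned)
24..25  c  (1B, 1-aligned)
25..26  h  (1B, 1-aligned)
26..28  -- padding (2B)
28..32  a  (4B, 4-aligned)
32..33  f  (1B, 1-aligned)
33..40  -- tail padding (7B)
sizeof = 40, alignof = 8
— Event2 —
0..8  d  (8B, 8-aligned)
8..20  e  (12B, 4-aligned)
20..24  a  (4B, 4-aligned)
24..25  c  (1B, 1-aligned)
25..26  h  (1B, 1-aligned)
26..27  f  (1B, 1-aligned)
27..32  -- tail padding (5B)
sizeof = 32, alignof = 8
40 − 32 = 8

8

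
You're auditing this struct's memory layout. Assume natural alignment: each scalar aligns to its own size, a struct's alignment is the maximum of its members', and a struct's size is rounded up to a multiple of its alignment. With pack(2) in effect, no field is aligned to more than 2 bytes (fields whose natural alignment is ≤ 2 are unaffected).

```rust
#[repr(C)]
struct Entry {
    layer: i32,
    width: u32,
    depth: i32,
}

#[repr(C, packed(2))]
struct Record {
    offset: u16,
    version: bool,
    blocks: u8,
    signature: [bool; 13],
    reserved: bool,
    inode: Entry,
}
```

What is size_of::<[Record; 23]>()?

690

Entry: layer at 0 (size 4, align 4) → ends 4; width at 4 (size 4, align 4) → ends 8; depth at 8 (size 4, align 4) → ends 12; total 12 bytes, alignment 4
offset at 0 (size 2, align 2) → ends 2
version at 2 (size 1, align 1) → ends 3
blocks at 3 (size 1, align 1) → ends 4
signature at 4 (size 13, align 1) → ends 17
reserved at 17 (size 1, align 1) → ends 18
inode at 18 (size 12, align 2) → ends 30
total 30 bytes, alignment 2
array of 23: 23 × 30 = 690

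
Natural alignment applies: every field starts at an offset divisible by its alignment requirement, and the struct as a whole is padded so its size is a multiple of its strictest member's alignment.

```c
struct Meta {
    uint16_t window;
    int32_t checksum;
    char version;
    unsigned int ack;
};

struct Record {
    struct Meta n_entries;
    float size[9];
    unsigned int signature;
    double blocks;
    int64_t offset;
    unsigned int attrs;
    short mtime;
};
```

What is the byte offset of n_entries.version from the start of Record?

8

Meta: @0: window [2B, align 2] → 2; +2 pad (align 4); @4: checksum [4B, align 4] → 8; @8: version [1B, align 1] → 9; +3 pad (align 4); @12: ack [4B, align 4] → 16; size 16, align 4
@0: n_entries [16B, align 4] → 16
within Meta: version at 8
0 + 8 = 8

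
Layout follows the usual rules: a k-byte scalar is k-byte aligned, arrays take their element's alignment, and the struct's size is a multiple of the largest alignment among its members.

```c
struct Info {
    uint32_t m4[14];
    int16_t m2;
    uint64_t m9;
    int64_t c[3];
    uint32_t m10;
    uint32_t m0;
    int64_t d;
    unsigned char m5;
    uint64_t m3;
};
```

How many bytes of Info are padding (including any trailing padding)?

0..56  m4  (56B, 4-aligned)
56..58  m2  (2B, 2-aligned)
58..64  -- padding (6B)
64..72  m9  (8B, 8-aligned)
72..96  c  (24B, 8-aligned)
96..100  m10  (4B, 4-aligned)
100..104  m0  (4B, 4-aligned)
104..112  d  (8B, 8-aligned)
112..113  m5  (1B, 1-aligned)
113..120  -- padding (7B)
120..128  m3  (8B, 8-aligned)
sizeof = 128, alignof = 8
data bytes 115, size 128 → padding 13

13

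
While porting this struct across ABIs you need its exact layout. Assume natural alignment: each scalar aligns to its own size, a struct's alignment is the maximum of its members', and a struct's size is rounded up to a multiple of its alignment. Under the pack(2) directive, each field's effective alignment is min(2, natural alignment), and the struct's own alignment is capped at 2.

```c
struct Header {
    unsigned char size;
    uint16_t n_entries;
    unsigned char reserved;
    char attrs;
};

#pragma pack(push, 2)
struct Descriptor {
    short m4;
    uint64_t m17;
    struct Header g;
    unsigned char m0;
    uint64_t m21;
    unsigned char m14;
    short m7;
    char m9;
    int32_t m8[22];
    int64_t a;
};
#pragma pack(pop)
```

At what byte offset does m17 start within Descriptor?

Header: 0..1  size  (1B, 1-aligned); 1..2  -- padding (1B); 2..4  n_entries  (2B, 2-aligned); 4..5  reserved  (1B, 1-aligned); 5..6  attrs  (1B, 1-aligned); sizeof = 6, alignof = 2
0..2  m4  (2B, 2-aligned)
2..10  m17  (8B, 2-aligned)

2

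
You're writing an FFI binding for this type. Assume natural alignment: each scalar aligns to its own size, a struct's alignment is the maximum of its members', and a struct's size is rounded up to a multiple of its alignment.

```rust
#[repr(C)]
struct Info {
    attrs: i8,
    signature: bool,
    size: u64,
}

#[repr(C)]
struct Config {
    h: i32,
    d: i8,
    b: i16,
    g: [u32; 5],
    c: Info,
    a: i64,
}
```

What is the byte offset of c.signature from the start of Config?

Info: attrs at 0 (size 1, align 1) → ends 1; signature at 1 (size 1, align 1) → ends 2; pad 6 to align 8 for size; size at 8 (size 8, align 8) → ends 16; total 16 bytes, alignment 8
h at 0 (size 4, align 4) → ends 4
d at 4 (size 1, align 1) → ends 5
pad 1 to align 2 for b
b at 6 (size 2, align 2) → ends 8
g at 8 (size 20, align 4) → ends 28
pad 4 to align 8 for c
c at 32 (size 16, align 8) → ends 48
within Info: signature at 1
32 + 1 = 33

33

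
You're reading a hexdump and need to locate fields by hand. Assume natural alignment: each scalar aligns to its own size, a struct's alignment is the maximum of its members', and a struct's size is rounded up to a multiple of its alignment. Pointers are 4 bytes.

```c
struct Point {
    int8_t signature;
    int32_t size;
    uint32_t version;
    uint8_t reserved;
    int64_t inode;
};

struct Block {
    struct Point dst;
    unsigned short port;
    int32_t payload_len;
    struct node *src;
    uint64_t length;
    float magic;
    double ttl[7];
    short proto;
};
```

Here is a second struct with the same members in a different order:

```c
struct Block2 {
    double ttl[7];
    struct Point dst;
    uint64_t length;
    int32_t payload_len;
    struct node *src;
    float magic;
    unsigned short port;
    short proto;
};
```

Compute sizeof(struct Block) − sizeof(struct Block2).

16

Point: 0..1  signature  (1B, 1-aligned); 1..4  -- padding (3B); 4..8  size  (4B, 4-aligned); 8..12  version  (4B, 4-aligned); 12..13  reserved  (1B, 1-aligned); 13..16  -- padding (3B); 16..24  inode  (8B, 8-aligned); sizeof = 24, alignof = 8
0..24  dst  (24B, 8-aligned)
24..26  port  (2B, 2-aligned)
26..28  -- padding (2B)
28..32  payload_len  (4B, 4-aligned)
32..36  src  (4B, 4-aligned)
36..40  -- padding (4B)
40..48  length  (8B, 8-aligned)
48..52  magic  (4B, 4-aligned)
52..56  -- padding (4B)
56..112  ttl  (56B, 8-aligned)
112..114  proto  (2B, 2-aligned)
114..120  -- tail padding (6B)
sizeof = 120, alignof = 8
— Block2 —
0..56  ttl  (56B, 8-aligned)
56..80  dst  (24B, 8-aligned)
80..88  length  (8B, 8-aligned)
88..92  payload_len  (4B, 4-aligned)
92..96  src  (4B, 4-aligned)
96..100  magic  (4B, 4-aligned)
100..102  port  (2B, 2-aligned)
102..104  proto  (2B, 2-aligned)
sizeof = 104, alignof = 8
120 − 104 = 16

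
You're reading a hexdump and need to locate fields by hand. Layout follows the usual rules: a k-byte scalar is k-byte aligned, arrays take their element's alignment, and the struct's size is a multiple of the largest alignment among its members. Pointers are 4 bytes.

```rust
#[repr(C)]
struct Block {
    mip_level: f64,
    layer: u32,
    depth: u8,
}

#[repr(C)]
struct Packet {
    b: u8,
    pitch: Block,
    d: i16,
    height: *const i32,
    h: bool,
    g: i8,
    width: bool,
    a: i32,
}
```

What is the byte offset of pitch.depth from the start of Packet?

Block: mip_level at 0 (size 8, align 8) → ends 8; layer at 8 (size 4, align 4) → ends 12; depth at 12 (size 1, align 1) → ends 13; tail pad 3 to reach multiple of 8; total 16 bytes, alignment 8
b at 0 (size 1, align 1) → ends 1
pad 7 to align 8 for pitch
pitch at 8 (size 16, align 8) → ends 24
within Block: depth at 12
8 + 12 = 20

20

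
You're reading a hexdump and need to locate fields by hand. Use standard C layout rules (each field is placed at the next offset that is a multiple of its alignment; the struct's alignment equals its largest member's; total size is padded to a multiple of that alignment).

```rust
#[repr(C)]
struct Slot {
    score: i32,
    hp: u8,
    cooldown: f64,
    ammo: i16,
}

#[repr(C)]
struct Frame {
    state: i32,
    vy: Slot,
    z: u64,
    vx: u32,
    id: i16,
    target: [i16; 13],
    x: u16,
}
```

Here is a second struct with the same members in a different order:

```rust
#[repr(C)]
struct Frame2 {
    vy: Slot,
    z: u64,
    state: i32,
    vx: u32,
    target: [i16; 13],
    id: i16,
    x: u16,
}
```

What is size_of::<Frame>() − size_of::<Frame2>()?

Slot: @0: score [4B, align 4] → 4; @4: hp [1B, align 1] → 5; +3 pad (align 8); @8: cooldown [8B, align 8] → 16; @16: ammo [2B, align 2] → 18; +6 tail pad (align 8); size 24, align 8
@0: state [4B, align 4] → 4
+4 pad (align 8)
@8: vy [24B, align 8] → 32
@32: z [8B, align 8] → 40
@40: vx [4B, align 4] → 44
@44: id [2B, align 2] → 46
@46: target [26B, align 2] → 72
@72: x [2B, align 2] → 74
+6 tail pad (align 8)
size 80, align 8
— Frame2 —
@0: vy [24B, align 8] → 24
@24: z [8B, align 8] → 32
@32: state [4B, align 4] → 36
@36: vx [4B, align 4] → 40
@40: target [26B, align 2] → 66
@66: id [2B, align 2] → 68
@68: x [2B, align 2] → 70
+2 tail pad (align 8)
size 72, align 8
80 − 72 = 8

8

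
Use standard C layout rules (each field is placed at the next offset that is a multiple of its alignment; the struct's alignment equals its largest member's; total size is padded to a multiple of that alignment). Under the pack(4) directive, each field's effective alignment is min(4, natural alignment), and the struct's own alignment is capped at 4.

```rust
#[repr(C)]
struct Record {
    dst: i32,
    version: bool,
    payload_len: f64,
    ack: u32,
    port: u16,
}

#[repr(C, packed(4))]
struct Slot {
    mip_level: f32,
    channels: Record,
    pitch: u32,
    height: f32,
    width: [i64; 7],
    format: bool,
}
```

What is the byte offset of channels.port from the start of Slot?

24

Record: 0..4  dst  (4B, 4-aligned); 4..5  version  (1B, 1-aligned); 5..8  -- padding (3B); 8..16  payload_len  (8B, 8-aligned); 16..20  ack  (4B, 4-aligned); 20..22  port  (2B, 2-aligned); 22..24  -- tail padding (2B); sizeof = 24, alignof = 8
0..4  mip_level  (4B, 4-aligned)
4..28  channels  (24B, 4-aligned)
within Record: port at 20
4 + 20 = 24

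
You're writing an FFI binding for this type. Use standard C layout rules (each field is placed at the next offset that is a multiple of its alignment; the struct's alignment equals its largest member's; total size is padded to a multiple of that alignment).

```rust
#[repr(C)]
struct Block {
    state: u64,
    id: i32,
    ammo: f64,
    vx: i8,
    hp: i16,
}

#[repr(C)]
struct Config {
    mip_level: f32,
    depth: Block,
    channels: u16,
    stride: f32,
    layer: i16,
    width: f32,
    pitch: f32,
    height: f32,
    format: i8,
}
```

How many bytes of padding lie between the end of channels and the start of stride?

2

Block: 0..8  state  (8B, 8-aligned); 8..12  id  (4B, 4-aligned); 12..16  -- padding (4B); 16..24  ammo  (8B, 8-aligned); 24..25  vx  (1B, 1-aligned); 25..26  -- padding (1B); 26..28  hp  (2B, 2-aligned); 28..32  -- tail padding (4B); sizeof = 32, alignof = 8
0..4  mip_level  (4B, 4-aligned)
4..8  -- padding (4B)
8..40  depth  (32B, 8-aligned)
40..42  channels  (2B, 2-aligned)
42..44  -- padding (2B)
44..48  stride  (4B, 4-aligned)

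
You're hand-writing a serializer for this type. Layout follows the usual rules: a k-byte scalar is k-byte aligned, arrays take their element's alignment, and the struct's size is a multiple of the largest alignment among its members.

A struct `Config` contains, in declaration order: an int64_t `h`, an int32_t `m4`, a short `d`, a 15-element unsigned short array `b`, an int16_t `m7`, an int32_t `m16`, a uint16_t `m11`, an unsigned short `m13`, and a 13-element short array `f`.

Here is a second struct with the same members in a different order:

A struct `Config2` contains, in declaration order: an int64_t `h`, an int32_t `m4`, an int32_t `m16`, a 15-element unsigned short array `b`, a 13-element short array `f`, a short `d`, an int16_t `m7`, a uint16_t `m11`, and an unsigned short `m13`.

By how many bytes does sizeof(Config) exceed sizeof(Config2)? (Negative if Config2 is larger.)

8

0..8  h  (8B, 8-aligned)
8..12  m4  (4B, 4-aligned)
12..14  d  (2B, 2-aligned)
14..44  b  (30B, 2-aligned)
44..46  m7  (2B, 2-aligned)
46..48  -- padding (2B)
48..52  m16  (4B, 4-aligned)
52..54  m11  (2B, 2-aligned)
54..56  m13  (2B, 2-aligned)
56..82  f  (26B, 2-aligned)
82..88  -- tail padding (6B)
sizeof = 88, alignof = 8
— Config2 —
0..8  h  (8B, 8-aligned)
8..12  m4  (4B, 4-aligned)
12..16  m16  (4B, 4-aligned)
16..46  b  (30B, 2-aligned)
46..72  f  (26B, 2-aligned)
72..74  d  (2B, 2-aligned)
74..76  m7  (2B, 2-aligned)
76..78  m11  (2B, 2-aligned)
78..80  m13  (2B, 2-aligned)
sizeof = 80, alignof = 8
88 − 80 = 8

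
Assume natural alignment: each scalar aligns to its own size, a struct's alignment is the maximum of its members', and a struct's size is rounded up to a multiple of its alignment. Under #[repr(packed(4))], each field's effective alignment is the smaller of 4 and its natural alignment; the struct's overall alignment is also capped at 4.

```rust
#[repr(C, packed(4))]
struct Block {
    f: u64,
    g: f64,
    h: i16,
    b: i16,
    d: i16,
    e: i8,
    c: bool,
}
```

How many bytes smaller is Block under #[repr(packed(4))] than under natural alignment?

natural layout:
  @0: f [8B, align 8] → 8
  @8: g [8B, align 8] → 16
  @16: h [2B, align 2] → 18
  @18: b [2B, align 2] → 20
  @20: d [2B, align 2] → 22
  @22: e [1B, align 1] → 23
  @23: c [1B, align 1] → 24
  size 24, align 8
packed(4) layout:
  @0: f [8B, align 4] → 8
  @8: g [8B, align 4] → 16
  @16: h [2B, align 2] → 18
  @18: b [2B, align 2] → 20
  @20: d [2B, align 2] → 22
  @22: e [1B, align 1] → 23
  @23: c [1B, align 1] → 24
  size 24, align 4
24 − 24 = 0

0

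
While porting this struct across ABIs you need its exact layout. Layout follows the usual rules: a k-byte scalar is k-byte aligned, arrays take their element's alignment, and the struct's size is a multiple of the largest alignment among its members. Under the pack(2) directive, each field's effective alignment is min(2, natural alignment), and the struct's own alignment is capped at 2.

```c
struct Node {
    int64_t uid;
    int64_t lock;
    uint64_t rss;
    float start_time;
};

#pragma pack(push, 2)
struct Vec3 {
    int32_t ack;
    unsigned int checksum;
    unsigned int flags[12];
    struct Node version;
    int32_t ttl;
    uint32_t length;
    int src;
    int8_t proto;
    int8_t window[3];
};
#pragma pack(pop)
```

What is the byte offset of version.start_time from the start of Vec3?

80

Node: 0..8  uid  (8B, 8-aligned); 8..16  lock  (8B, 8-aligned); 16..24  rss  (8B, 8-aligned); 24..28  start_time  (4B, 4-aligned); 28..32  -- tail padding (4B); sizeof = 32, alignof = 8
0..4  ack  (4B, 2-aligned)
4..8  checksum  (4B, 2-aligned)
8..56  flags  (48B, 2-aligned)
56..88  version  (32B, 2-aligned)
within Node: start_time at 24
56 + 24 = 80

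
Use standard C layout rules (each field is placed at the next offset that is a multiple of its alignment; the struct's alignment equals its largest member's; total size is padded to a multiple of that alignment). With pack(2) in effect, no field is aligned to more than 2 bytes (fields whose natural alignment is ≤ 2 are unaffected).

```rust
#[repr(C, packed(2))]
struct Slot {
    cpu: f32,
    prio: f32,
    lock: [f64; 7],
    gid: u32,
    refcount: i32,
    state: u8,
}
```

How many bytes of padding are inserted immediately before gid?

0..4  cpu  (4B, 2-aligned)
4..8  prio  (4B, 2-aligned)
8..64  lock  (56B, 2-aligned)
64..68  gid  (4B, 2-aligned)

0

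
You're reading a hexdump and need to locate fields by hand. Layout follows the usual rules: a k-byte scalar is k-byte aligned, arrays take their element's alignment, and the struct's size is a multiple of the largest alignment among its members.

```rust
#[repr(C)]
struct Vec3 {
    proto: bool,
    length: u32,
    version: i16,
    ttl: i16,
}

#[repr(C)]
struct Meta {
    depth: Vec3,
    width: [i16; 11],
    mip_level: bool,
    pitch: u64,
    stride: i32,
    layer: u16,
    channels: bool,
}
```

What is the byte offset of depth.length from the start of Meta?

Vec3: proto at 0 (size 1, align 1) → ends 1; pad 3 to align 4 for length; length at 4 (size 4, align 4) → ends 8; version at 8 (size 2, align 2) → ends 10; ttl at 10 (size 2, align 2) → ends 12; total 12 bytes, alignment 4
depth at 0 (size 12, align 4) → ends 12
within Vec3: length at 4
0 + 4 = 4

4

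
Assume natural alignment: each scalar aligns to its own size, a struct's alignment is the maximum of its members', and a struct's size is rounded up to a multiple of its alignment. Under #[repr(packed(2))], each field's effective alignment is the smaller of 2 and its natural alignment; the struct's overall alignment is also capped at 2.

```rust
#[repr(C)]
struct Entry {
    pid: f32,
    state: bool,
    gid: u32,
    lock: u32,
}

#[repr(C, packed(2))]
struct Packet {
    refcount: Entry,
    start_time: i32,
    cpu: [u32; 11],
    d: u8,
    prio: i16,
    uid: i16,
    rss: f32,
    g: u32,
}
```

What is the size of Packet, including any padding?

78

Entry: @0: pid [4B, align 4] → 4; @4: state [1B, align 1] → 5; +3 pad (align 4); @8: gid [4B, align 4] → 12; @12: lock [4B, align 4] → 16; size 16, align 4
@0: refcount [16B, align 2] → 16
@16: start_time [4B, align 2] → 20
@20: cpu [44B, align 2] → 64
@64: d [1B, align 1] → 65
+1 pad (align 2)
@66: prio [2B, align 2] → 68
@68: uid [2B, align 2] → 70
@70: rss [4B, align 2] → 74
@74: g [4B, align 2] → 78
size 78, align 2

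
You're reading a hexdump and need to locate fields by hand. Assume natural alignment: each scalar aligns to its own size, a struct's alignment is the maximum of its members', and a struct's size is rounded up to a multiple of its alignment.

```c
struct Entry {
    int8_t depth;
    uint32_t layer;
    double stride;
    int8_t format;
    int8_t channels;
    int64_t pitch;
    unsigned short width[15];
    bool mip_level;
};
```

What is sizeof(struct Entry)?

64 bytes

depth at 0 (size 1, align 1) → ends 1
pad 3 to align 4 for layer
layer at 4 (size 4, align 4) → ends 8
stride at 8 (size 8, align 8) → ends 16
format at 16 (size 1, align 1) → ends 17
channels at 17 (size 1, align 1) → ends 18
pad 6 to align 8 for pitch
pitch at 24 (size 8, align 8) → ends 32
width at 32 (size 30, align 2) → ends 62
mip_level at 62 (size 1, align 1) → ends 63
tail pad 1 to reach multiple of 8
total 64 bytes, alignment 8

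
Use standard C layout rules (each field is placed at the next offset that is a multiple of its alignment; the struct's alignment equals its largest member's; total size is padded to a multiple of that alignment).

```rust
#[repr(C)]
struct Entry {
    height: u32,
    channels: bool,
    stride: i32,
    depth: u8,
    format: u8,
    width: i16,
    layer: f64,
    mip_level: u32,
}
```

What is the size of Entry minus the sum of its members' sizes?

0..4  height  (4B, 4-aligned)
4..5  channels  (1B, 1-aligned)
5..8  -- padding (3B)
8..12  stride  (4B, 4-aligned)
12..13  depth  (1B, 1-aligned)
13..14  format  (1B, 1-aligned)
14..16  width  (2B, 2-aligned)
16..24  layer  (8B, 8-aligned)
24..28  mip_level  (4B, 4-aligned)
28..32  -- tail padding (4B)
sizeof = 32, alignof = 8
data bytes 25, size 32 → padding 7

7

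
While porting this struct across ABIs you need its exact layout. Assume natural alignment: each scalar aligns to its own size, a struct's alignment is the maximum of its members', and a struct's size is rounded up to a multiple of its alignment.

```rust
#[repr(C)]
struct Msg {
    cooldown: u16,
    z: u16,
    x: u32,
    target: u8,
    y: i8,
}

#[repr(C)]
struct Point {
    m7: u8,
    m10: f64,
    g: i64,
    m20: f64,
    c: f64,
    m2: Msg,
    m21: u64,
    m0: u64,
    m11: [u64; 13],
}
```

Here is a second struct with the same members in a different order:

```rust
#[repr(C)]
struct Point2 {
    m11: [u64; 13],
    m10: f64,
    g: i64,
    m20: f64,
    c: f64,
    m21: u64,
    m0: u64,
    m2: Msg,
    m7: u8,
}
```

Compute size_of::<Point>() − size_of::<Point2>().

Msg: cooldown at 0 (size 2, align 2) → ends 2; z at 2 (size 2, align 2) → ends 4; x at 4 (size 4, align 4) → ends 8; target at 8 (size 1, align 1) → ends 9; y at 9 (size 1, align 1) → ends 10; tail pad 2 to reach multiple of 4; total 12 bytes, alignment 4
m7 at 0 (size 1, align 1) → ends 1
pad 7 to align 8 for m10
m10 at 8 (size 8, align 8) → ends 16
g at 16 (size 8, align 8) → ends 24
m20 at 24 (size 8, align 8) → ends 32
c at 32 (size 8, align 8) → ends 40
m2 at 40 (size 12, align 4) → ends 52
pad 4 to align 8 for m21
m21 at 56 (size 8, align 8) → ends 64
m0 at 64 (size 8, align 8) → ends 72
m11 at 72 (size 104, align 8) → ends 176
total 176 bytes, alignment 8
— Point2 —
m11 at 0 (size 104, align 8) → ends 104
m10 at 104 (size 8, align 8) → ends 112
g at 112 (size 8, align 8) → ends 120
m20 at 120 (size 8, align 8) → ends 128
c at 128 (size 8, align 8) → ends 136
m21 at 136 (size 8, align 8) → ends 144
m0 at 144 (size 8, align 8) → ends 152
m2 at 152 (size 12, align 4) → ends 164
m7 at 164 (size 1, align 1) → ends 165
tail pad 3 to reach multiple of 8
total 168 bytes, alignment 8
176 − 168 = 8

8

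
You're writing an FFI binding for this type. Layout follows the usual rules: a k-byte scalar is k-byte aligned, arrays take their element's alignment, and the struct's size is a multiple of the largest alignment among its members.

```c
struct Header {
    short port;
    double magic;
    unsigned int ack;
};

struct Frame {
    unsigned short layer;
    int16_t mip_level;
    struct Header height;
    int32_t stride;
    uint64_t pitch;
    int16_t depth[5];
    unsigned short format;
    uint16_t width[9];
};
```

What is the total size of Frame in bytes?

Header: @0: port [2B, align 2] → 2; +6 pad (align 8); @8: magic [8B, align 8] → 16; @16: ack [4B, align 4] → 20; +4 tail pad (align 8); size 24, align 8
@0: layer [2B, align 2] → 2
@2: mip_level [2B, align 2] → 4
+4 pad (align 8)
@8: height [24B, align 8] → 32
@32: stride [4B, align 4] → 36
+4 pad (align 8)
@40: pitch [8B, align 8] → 48
@48: depth [10B, align 2] → 58
@58: format [2B, align 2] → 60
@60: width [18B, align 2] → 78
+2 tail pad (align 8)
size 80, align 8

80 bytes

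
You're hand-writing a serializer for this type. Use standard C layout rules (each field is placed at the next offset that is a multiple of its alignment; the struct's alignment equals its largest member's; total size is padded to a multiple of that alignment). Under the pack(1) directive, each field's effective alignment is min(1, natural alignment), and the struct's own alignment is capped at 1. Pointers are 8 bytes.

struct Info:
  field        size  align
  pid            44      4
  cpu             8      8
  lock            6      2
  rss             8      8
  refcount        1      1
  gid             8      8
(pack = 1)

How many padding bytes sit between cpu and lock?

0..44  pid  (44B, 1-aligned)
44..52  cpu  (8B, 1-aligned)
52..58  lock  (6B, 1-aligned)

0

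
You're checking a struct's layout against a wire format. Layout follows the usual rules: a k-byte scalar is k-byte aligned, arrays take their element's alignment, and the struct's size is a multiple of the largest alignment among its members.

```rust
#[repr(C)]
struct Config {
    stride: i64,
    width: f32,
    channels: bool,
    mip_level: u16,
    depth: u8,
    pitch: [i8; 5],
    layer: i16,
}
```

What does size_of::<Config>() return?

24

stride at 0 (size 8, align 8) → ends 8
width at 8 (size 4, align 4) → ends 12
channels at 12 (size 1, align 1) → ends 13
pad 1 to align 2 for mip_level
mip_level at 14 (size 2, align 2) → ends 16
depth at 16 (size 1, align 1) → ends 17
pitch at 17 (size 5, align 1) → ends 22
layer at 22 (size 2, align 2) → ends 24
total 24 bytes, alignment 8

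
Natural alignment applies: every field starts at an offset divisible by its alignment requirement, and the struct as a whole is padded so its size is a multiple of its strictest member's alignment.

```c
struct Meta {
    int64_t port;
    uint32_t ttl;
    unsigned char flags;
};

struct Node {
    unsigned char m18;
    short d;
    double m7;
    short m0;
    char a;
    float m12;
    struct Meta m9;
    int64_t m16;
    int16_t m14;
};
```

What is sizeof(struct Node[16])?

Meta: 0..8  port  (8B, 8-aligned); 8..12  ttl  (4B, 4-aligned); 12..13  flags  (1B, 1-aligned); 13..16  -- tail padding (3B); sizeof = 16, alignof = 8
0..1  m18  (1B, 1-aligned)
1..2  -- padding (1B)
2..4  d  (2B, 2-aligned)
4..8  -- padding (4B)
8..16  m7  (8B, 8-aligned)
16..18  m0  (2B, 2-aligned)
18..19  a  (1B, 1-aligned)
19..20  -- padding (1B)
20..24  m12  (4B, 4-aligned)
24..40  m9  (16B, 8-aligned)
40..48  m16  (8B, 8-aligned)
48..50  m14  (2B, 2-aligned)
50..56  -- tail padding (6B)
sizeof = 56, alignof = 8
array of 16: 16 × 56 = 896

896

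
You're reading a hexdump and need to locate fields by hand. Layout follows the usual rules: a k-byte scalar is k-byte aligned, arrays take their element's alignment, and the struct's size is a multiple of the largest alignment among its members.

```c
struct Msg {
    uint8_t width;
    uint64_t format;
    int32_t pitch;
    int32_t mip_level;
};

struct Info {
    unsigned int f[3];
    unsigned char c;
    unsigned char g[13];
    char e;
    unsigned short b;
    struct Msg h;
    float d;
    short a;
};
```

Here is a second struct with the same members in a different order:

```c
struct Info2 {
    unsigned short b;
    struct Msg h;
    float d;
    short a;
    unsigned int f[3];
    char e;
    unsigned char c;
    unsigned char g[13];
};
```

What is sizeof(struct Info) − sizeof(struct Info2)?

-8

Msg: @0: width [1B, align 1] → 1; +7 pad (align 8); @8: format [8B, align 8] → 16; @16: pitch [4B, align 4] → 20; @20: mip_level [4B, align 4] → 24; size 24, align 8
@0: f [12B, align 4] → 12
@12: c [1B, align 1] → 13
@13: g [13B, align 1] → 26
@26: e [1B, align 1] → 27
+1 pad (align 2)
@28: b [2B, align 2] → 30
+2 pad (align 8)
@32: h [24B, align 8] → 56
@56: d [4B, align 4] → 60
@60: a [2B, align 2] → 62
+2 tail pad (align 8)
size 64, align 8
— Info2 —
@0: b [2B, align 2] → 2
+6 pad (align 8)
@8: h [24B, align 8] → 32
@32: d [4B, align 4] → 36
@36: a [2B, align 2] → 38
+2 pad (align 4)
@40: f [12B, align 4] → 52
@52: e [1B, align 1] → 53
@53: c [1B, align 1] → 54
@54: g [13B, align 1] → 67
+5 tail pad (align 8)
size 72, align 8
64 − 72 = -8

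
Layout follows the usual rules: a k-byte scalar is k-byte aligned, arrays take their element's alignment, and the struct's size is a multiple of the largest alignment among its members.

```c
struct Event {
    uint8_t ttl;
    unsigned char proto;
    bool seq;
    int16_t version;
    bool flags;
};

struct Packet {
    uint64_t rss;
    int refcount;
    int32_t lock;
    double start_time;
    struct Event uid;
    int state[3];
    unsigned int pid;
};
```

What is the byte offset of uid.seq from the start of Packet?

Event: ttl at 0 (size 1, align 1) → ends 1; proto at 1 (size 1, align 1) → ends 2; seq at 2 (size 1, align 1) → ends 3; pad 1 to align 2 for version; version at 4 (size 2, align 2) → ends 6; flags at 6 (size 1, align 1) → ends 7; tail pad 1 to reach multiple of 2; total 8 bytes, alignment 2
rss at 0 (size 8, align 8) → ends 8
refcount at 8 (size 4, align 4) → ends 12
lock at 12 (size 4, align 4) → ends 16
start_time at 16 (size 8, align 8) → ends 24
uid at 24 (size 8, align 2) → ends 32
within Event: seq at 2
24 + 2 = 26

26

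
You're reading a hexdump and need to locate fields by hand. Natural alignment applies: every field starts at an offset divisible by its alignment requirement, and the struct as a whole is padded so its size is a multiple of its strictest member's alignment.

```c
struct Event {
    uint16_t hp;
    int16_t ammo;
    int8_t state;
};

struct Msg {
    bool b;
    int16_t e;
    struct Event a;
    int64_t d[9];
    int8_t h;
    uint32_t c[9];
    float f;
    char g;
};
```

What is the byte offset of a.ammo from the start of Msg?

6

Event: hp at 0 (size 2, align 2) → ends 2; ammo at 2 (size 2, align 2) → ends 4; state at 4 (size 1, align 1) → ends 5; tail pad 1 to reach multiple of 2; total 6 bytes, alignment 2
b at 0 (size 1, align 1) → ends 1
pad 1 to align 2 for e
e at 2 (size 2, align 2) → ends 4
a at 4 (size 6, align 2) → ends 10
within Event: ammo at 2
4 + 2 = 6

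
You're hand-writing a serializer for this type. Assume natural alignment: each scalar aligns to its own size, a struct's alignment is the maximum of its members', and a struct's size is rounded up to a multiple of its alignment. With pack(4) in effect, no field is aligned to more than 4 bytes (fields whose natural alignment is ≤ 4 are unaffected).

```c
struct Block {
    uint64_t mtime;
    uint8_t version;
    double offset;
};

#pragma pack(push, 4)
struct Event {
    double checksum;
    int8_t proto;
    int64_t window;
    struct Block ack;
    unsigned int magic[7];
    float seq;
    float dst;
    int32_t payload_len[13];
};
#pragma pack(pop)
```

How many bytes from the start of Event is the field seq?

72

Block: 0..8  mtime  (8B, 8-aligned); 8..9  version  (1B, 1-aligned); 9..16  -- padding (7B); 16..24  offset  (8B, 8-aligned); sizeof = 24, alignof = 8
0..8  checksum  (8B, 4-aligned)
8..9  proto  (1B, 1-aligned)
9..12  -- padding (3B)
12..20  window  (8B, 4-aligned)
20..44  ack  (24B, 4-aligned)
44..72  magic  (28B, 4-aligned)
72..76  seq  (4B, 4-aligned)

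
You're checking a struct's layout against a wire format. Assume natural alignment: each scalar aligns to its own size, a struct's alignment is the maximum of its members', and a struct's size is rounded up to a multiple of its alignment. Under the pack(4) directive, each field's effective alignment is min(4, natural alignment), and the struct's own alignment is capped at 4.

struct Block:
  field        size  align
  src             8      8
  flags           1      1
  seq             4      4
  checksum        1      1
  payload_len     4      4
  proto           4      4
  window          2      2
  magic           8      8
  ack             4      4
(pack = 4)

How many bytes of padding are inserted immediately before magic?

2

@0: src [8B, align 4] → 8
@8: flags [1B, align 1] → 9
+3 pad (align 4)
@12: seq [4B, align 4] → 16
@16: checksum [1B, align 1] → 17
+3 pad (align 4)
@20: payload_len [4B, align 4] → 24
@24: proto [4B, align 4] → 28
@28: window [2B, align 2] → 30
+2 pad (align 4)
@32: magic [8B, align 4] → 40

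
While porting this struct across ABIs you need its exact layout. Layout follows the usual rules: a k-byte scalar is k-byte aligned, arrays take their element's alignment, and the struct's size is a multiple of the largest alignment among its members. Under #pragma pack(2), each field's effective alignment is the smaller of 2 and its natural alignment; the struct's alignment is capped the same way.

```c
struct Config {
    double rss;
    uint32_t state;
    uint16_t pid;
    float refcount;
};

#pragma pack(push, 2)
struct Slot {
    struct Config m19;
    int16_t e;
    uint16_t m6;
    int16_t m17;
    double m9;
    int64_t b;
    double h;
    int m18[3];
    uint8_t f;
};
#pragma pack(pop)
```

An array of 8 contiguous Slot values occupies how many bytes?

Config: @0: rss [8B, align 8] → 8; @8: state [4B, align 4] → 12; @12: pid [2B, align 2] → 14; +2 pad (align 4); @16: refcount [4B, align 4] → 20; +4 tail pad (align 8); size 24, align 8
@0: m19 [24B, align 2] → 24
@24: e [2B, align 2] → 26
@26: m6 [2B, align 2] → 28
@28: m17 [2B, align 2] → 30
@30: m9 [8B, align 2] → 38
@38: b [8B, align 2] → 46
@46: h [8B, align 2] → 54
@54: m18 [12B, align 2] → 66
@66: f [1B, align 1] → 67
+1 tail pad (align 2)
size 68, align 2
array of 8: 8 × 68 = 544

544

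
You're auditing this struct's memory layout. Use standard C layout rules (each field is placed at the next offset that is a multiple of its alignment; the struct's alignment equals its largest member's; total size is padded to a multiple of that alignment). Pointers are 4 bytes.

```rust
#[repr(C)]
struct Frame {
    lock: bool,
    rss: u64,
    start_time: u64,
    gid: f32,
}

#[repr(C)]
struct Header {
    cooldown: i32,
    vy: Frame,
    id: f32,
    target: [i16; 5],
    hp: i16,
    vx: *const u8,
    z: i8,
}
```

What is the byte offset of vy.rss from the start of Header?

16

Frame: lock at 0 (size 1, align 1) → ends 1; pad 7 to align 8 for rss; rss at 8 (size 8, align 8) → ends 16; start_time at 16 (size 8, align 8) → ends 24; gid at 24 (size 4, align 4) → ends 28; tail pad 4 to reach multiple of 8; total 32 bytes, alignment 8
cooldown at 0 (size 4, align 4) → ends 4
pad 4 to align 8 for vy
vy at 8 (size 32, align 8) → ends 40
within Frame: rss at 8
8 + 8 = 16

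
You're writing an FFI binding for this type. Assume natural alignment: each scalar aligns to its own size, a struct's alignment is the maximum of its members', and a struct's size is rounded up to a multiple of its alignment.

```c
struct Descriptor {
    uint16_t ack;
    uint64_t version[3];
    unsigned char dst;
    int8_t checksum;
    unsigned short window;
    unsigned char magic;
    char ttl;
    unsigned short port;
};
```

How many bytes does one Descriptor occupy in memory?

@0: ack [2B, align 2] → 2
+6 pad (align 8)
@8: version [24B, align 8] → 32
@32: dst [1B, align 1] → 33
@33: checksum [1B, align 1] → 34
@34: window [2B, align 2] → 36
@36: magic [1B, align 1] → 37
@37: ttl [1B, align 1] → 38
@38: port [2B, align 2] → 40
size 40, align 8

40 bytes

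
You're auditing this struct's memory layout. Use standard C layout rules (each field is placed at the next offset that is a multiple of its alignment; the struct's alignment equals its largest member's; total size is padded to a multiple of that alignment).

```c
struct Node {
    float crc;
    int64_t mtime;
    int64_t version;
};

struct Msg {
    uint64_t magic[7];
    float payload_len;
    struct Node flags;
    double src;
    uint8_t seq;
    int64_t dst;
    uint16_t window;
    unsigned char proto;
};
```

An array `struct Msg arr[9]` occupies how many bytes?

1080

Node: crc at 0 (size 4, align 4) → ends 4; pad 4 to align 8 for mtime; mtime at 8 (size 8, align 8) → ends 16; version at 16 (size 8, align 8) → ends 24; total 24 bytes, alignment 8
magic at 0 (size 56, align 8) → ends 56
payload_len at 56 (size 4, align 4) → ends 60
pad 4 to align 8 for flags
flags at 64 (size 24, align 8) → ends 88
src at 88 (size 8, align 8) → ends 96
seq at 96 (size 1, align 1) → ends 97
pad 7 to align 8 for dst
dst at 104 (size 8, align 8) → ends 112
window at 112 (size 2, align 2) → ends 114
proto at 114 (size 1, align 1) → ends 115
tail pad 5 to reach multiple of 8
total 120 bytes, alignment 8
array of 9: 9 × 120 = 1080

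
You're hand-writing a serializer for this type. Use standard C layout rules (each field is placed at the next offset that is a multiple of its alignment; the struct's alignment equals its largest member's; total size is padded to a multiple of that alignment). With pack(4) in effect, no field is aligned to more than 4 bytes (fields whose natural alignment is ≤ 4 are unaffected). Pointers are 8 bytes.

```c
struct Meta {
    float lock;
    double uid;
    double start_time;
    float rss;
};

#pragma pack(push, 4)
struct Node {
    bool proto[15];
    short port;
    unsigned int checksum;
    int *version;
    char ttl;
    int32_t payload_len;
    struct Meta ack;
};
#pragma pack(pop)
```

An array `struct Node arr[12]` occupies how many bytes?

Meta: 0..4  lock  (4B, 4-aligned); 4..8  -- padding (4B); 8..16  uid  (8B, 8-aligned); 16..24  start_time  (8B, 8-aligned); 24..28  rss  (4B, 4-aligned); 28..32  -- tail padding (4B); sizeof = 32, alignof = 8
0..15  proto  (15B, 1-aligned)
15..16  -- padding (1B)
16..18  port  (2B, 2-aligned)
18..20  -- padding (2B)
20..24  checksum  (4B, 4-aligned)
24..32  version  (8B, 4-aligned)
32..33  ttl  (1B, 1-aligned)
33..36  -- padding (3B)
36..40  payload_len  (4B, 4-aligned)
40..72  ack  (32B, 4-aligned)
sizeof = 72, alignof = 4
array of 12: 12 × 72 = 864

864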